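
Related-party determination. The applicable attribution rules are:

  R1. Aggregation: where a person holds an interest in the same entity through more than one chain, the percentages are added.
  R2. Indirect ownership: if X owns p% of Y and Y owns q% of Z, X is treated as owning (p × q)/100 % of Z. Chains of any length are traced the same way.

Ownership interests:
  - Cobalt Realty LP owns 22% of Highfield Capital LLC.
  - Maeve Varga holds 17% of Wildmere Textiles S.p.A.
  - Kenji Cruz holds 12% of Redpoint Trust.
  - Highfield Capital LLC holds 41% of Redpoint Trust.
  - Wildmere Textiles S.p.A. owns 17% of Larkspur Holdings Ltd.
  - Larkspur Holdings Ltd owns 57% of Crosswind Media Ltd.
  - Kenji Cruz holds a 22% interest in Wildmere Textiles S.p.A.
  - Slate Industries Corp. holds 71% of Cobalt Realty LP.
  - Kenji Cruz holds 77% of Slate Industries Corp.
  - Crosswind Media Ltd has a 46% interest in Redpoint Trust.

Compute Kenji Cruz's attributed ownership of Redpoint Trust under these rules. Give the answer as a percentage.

17.911862%

Chain via Wildmere Textiles S.p.A. → Larkspur Holdings Ltd → Crosswind Media Ltd (R2): 22% × 17% × 57% × 46% = 0.980628% of Redpoint Trust.
Chain via Slate Industries Corp. → Cobalt Realty LP → Highfield Capital LLC (R2): 77% × 71% × 22% × 41% = 4.931234% of Redpoint Trust.
Direct interest in Redpoint Trust: 12%.
Aggregating (R1): 0.980628% + 4.931234% + 12% = 17.911862%.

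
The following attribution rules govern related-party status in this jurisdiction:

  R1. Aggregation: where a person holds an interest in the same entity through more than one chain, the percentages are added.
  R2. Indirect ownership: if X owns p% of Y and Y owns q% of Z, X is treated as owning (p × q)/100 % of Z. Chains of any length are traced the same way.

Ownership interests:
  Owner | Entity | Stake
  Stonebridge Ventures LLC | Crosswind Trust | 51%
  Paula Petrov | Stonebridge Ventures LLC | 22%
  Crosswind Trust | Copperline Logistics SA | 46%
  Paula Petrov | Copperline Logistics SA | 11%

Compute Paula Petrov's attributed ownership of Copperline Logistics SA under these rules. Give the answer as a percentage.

Chain via Stonebridge Ventures LLC → Crosswind Trust (R2): 22% × 51% × 46% = 5.1612% of Copperline Logistics SA.
Direct interest in Copperline Logistics SA: 11%.
Aggregating (R1): 5.1612% + 11% = 16.1612%.

16.1612%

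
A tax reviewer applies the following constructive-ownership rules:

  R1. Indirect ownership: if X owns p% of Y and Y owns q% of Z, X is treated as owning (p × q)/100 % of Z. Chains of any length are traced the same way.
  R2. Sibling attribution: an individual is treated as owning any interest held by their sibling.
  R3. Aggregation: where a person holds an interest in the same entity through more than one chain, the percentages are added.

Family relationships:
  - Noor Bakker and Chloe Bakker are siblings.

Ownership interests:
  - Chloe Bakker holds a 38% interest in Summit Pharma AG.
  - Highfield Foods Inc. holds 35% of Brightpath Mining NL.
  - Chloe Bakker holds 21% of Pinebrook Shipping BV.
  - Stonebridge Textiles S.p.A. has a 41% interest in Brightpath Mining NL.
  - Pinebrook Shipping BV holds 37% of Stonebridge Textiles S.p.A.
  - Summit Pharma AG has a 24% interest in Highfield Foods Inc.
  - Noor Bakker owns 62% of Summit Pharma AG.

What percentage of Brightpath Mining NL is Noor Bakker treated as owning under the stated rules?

11.5857%

By sibling attribution (R2), Noor Bakker is treated as also owning Chloe Bakker's interest in Summit Pharma AG, giving 62% + 38% = 100%.
By sibling attribution (R2), Noor Bakker is treated as owning Chloe Bakker's 21% interest in Pinebrook Shipping BV.
Chain via Summit Pharma AG → Highfield Foods Inc. (R1): 100% × 24% × 35% = 8.4% of Brightpath Mining NL.
Chain via Pinebrook Shipping BV → Stonebridge Textiles S.p.A. (R1): 21% × 37% × 41% = 3.1857% of Brightpath Mining NL.
Aggregating (R3): 8.4% + 3.1857% = 11.5857%.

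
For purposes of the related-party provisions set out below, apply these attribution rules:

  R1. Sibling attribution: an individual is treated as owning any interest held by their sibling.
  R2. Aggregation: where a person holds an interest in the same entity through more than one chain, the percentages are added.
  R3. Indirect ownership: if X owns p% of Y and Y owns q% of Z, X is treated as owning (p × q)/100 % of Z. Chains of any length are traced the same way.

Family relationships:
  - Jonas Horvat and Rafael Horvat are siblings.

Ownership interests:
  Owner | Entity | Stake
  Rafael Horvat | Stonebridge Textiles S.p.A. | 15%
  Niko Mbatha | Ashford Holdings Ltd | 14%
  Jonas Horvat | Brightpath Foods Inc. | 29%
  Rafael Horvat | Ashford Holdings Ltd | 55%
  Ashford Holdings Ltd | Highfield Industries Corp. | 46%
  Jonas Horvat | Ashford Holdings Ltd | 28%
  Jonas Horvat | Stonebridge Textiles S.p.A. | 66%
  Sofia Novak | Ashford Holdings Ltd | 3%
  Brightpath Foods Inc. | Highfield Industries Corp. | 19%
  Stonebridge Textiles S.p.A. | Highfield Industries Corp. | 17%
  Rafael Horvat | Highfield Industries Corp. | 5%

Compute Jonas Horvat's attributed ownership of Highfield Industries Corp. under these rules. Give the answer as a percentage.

62.46%

By sibling attribution (R1), Jonas Horvat is treated as also owning Rafael Horvat's interest in Stonebridge Textiles S.p.A, giving 66% + 15% = 81%.
By sibling attribution (R1), Jonas Horvat is treated as also owning Rafael Horvat's interest in Ashford Holdings Ltd, giving 28% + 55% = 83%.
By sibling attribution (R1), Jonas Horvat is treated as owning Rafael Horvat's 5% interest in Highfield Industries Corp.
Chain via Stonebridge Textiles S.p.A. (R3): 81% × 17% = 13.77% of Highfield Industries Corp.
Chain via Ashford Holdings Ltd (R3): 83% × 46% = 38.18% of Highfield Industries Corp.
Chain via Brightpath Foods Inc. (R3): 29% × 19% = 5.51% of Highfield Industries Corp.
Direct interest in Highfield Industries Corp: 5%.
Aggregating (R2): 13.77% + 38.18% + 5.51% + 5% = 62.46%.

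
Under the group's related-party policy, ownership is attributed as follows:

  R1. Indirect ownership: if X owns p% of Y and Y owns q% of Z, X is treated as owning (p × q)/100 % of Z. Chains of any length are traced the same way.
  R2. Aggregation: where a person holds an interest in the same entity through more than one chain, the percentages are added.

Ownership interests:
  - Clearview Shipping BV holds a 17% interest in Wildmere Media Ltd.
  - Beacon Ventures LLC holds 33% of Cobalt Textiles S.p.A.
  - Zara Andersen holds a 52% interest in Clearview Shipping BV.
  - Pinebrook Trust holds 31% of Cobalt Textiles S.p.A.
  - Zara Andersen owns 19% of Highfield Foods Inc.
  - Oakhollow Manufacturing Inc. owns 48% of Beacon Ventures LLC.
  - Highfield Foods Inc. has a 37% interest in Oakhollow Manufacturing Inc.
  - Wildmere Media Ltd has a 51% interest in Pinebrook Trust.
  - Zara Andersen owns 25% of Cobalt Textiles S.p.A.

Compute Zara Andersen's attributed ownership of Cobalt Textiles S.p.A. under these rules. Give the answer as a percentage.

Chain via Highfield Foods Inc. → Oakhollow Manufacturing Inc. → Beacon Ventures LLC (R1): 19% × 37% × 48% × 33% = 1.113552% of Cobalt Textiles S.p.A.
Chain via Clearview Shipping BV → Wildmere Media Ltd → Pinebrook Trust (R1): 52% × 17% × 51% × 31% = 1.397604% of Cobalt Textiles S.p.A.
Direct interest in Cobalt Textiles S.p.A: 25%.
Aggregating (R2): 1.113552% + 1.397604% + 25% = 27.511156%.

27.511156%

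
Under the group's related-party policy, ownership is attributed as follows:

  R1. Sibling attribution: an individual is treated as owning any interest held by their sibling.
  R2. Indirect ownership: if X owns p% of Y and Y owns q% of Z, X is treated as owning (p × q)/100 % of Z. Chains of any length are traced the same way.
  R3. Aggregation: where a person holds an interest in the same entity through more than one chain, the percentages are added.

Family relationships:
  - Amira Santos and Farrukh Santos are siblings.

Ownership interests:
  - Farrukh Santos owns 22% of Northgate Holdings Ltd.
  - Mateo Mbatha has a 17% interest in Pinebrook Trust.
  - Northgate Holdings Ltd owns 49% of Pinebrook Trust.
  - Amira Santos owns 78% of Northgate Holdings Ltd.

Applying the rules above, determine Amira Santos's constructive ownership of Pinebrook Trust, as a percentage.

49%

By sibling attribution (R1), Amira Santos is treated as also owning Farrukh Santos's interest in Northgate Holdings Ltd, giving 78% + 22% = 100%.
Chain via Northgate Holdings Ltd (R2): 100% × 49% = 49% of Pinebrook Trust.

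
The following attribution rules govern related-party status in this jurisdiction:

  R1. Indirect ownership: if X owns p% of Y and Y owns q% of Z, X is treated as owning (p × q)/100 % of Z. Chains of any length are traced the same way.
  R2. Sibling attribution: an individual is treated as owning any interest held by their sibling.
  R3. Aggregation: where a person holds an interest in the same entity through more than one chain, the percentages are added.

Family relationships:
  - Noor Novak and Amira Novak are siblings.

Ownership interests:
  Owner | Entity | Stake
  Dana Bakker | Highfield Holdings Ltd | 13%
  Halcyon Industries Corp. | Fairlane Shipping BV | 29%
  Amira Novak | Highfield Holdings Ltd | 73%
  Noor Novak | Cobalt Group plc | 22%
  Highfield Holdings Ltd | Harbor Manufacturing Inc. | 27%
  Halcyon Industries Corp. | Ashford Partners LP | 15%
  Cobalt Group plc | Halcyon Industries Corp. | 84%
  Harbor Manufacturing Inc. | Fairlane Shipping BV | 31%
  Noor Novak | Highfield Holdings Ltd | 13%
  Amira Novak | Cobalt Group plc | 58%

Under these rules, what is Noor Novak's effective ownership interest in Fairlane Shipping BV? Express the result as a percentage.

By sibling attribution (R2), Noor Novak is treated as also owning Amira Novak's interest in Highfield Holdings Ltd, giving 13% + 73% = 86%.
By sibling attribution (R2), Noor Novak is treated as also owning Amira Novak's interest in Cobalt Group plc, giving 22% + 58% = 80%.
Chain via Highfield Holdings Ltd → Harbor Manufacturing Inc. (R1): 86% × 27% × 31% = 7.1982% of Fairlane Shipping BV.
Chain via Cobalt Group plc → Halcyon Industries Corp. (R1): 80% × 84% × 29% = 19.488% of Fairlane Shipping BV.
Aggregating (R3): 7.1982% + 19.488% = 26.6862%.

26.6862%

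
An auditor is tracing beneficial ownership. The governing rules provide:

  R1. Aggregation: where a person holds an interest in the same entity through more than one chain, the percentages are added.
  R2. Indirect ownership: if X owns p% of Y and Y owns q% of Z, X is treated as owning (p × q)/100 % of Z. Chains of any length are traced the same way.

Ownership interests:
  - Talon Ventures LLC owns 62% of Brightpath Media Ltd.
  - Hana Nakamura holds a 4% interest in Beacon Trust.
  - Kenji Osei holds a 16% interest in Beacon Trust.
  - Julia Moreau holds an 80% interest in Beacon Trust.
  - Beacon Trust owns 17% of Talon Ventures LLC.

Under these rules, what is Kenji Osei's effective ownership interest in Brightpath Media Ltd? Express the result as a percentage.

Chain via Beacon Trust → Talon Ventures LLC (R2): 16% × 17% × 62% = 1.6864% of Brightpath Media Ltd.

1.6864%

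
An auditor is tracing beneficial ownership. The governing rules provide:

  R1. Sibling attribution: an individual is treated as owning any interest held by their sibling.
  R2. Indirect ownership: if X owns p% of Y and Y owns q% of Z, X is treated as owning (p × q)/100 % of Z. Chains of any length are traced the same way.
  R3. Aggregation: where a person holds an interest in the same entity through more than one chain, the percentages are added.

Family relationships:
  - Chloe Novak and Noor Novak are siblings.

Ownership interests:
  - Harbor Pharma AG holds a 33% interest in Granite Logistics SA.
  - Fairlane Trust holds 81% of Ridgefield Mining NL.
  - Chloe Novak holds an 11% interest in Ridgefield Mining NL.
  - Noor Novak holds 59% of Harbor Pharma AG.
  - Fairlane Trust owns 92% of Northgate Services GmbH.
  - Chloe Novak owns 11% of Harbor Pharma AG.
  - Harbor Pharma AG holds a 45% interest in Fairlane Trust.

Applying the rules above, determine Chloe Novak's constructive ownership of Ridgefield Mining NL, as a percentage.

36.515%

By sibling attribution (R1), Chloe Novak is treated as also owning Noor Novak's interest in Harbor Pharma AG, giving 11% + 59% = 70%.
Chain via Harbor Pharma AG → Fairlane Trust (R2): 70% × 45% × 81% = 25.515% of Ridgefield Mining NL.
Direct interest in Ridgefield Mining NL: 11%.
Aggregating (R3): 25.515% + 11% = 36.515%.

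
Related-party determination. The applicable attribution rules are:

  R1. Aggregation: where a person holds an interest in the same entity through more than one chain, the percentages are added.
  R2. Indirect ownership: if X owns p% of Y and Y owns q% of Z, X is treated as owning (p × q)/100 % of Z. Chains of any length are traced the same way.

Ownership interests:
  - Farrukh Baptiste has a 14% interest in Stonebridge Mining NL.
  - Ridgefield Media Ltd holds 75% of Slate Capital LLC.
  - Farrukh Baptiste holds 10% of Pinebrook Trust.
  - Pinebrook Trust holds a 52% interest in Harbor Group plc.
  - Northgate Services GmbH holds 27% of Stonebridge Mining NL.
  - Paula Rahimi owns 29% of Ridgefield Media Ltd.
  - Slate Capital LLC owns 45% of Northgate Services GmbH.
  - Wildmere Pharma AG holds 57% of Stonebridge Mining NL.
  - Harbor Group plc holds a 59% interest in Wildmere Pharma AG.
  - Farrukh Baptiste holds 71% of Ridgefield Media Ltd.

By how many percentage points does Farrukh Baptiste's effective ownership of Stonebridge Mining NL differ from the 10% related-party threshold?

12.218635

Chain via Pinebrook Trust → Harbor Group plc → Wildmere Pharma AG (R2): 10% × 52% × 59% × 57% = 1.74876% of Stonebridge Mining NL.
Chain via Ridgefield Media Ltd → Slate Capital LLC → Northgate Services GmbH (R2): 71% × 75% × 45% × 27% = 6.469875% of Stonebridge Mining NL.
Direct interest in Stonebridge Mining NL: 14%.
Aggregating (R1): 1.74876% + 6.469875% + 14% = 22.218635%.
22.218635% exceeds the 10% threshold by 12.218635 percentage points.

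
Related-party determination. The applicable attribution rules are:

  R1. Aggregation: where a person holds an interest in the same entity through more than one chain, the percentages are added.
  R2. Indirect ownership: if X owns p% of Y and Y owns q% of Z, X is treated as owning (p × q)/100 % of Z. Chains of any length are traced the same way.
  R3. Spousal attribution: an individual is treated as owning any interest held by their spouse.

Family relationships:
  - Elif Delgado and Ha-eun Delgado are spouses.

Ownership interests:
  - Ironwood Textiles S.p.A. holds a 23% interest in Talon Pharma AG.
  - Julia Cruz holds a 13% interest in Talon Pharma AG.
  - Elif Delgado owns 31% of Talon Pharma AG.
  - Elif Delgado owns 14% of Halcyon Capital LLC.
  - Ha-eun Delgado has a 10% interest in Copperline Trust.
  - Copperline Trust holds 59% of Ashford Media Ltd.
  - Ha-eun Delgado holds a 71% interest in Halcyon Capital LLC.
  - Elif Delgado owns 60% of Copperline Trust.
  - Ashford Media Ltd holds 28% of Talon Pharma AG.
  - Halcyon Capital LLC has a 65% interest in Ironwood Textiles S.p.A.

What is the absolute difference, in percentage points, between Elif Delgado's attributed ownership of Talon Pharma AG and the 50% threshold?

5.2715

By spousal attribution (R3), Elif Delgado is treated as also owning Ha-eun Delgado's interest in Halcyon Capital LLC, giving 14% + 71% = 85%.
By spousal attribution (R3), Elif Delgado is treated as also owning Ha-eun Delgado's interest in Copperline Trust, giving 60% + 10% = 70%.
Chain via Halcyon Capital LLC → Ironwood Textiles S.p.A. (R2): 85% × 65% × 23% = 12.7075% of Talon Pharma AG.
Chain via Copperline Trust → Ashford Media Ltd (R2): 70% × 59% × 28% = 11.564% of Talon Pharma AG.
Direct interest in Talon Pharma AG: 31%.
Aggregating (R1): 12.7075% + 11.564% + 31% = 55.2715%.
55.2715% exceeds the 50% threshold by 5.2715 percentage points.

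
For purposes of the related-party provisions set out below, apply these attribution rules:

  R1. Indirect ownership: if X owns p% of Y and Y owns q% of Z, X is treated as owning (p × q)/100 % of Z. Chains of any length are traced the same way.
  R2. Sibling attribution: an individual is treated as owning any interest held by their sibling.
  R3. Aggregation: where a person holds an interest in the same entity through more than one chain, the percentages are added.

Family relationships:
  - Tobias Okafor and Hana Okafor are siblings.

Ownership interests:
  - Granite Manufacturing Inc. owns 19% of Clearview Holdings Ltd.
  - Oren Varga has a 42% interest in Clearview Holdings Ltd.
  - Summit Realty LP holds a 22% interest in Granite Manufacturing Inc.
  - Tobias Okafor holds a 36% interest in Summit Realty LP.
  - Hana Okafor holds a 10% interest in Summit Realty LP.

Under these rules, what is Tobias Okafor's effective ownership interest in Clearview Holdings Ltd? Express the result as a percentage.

By sibling attribution (R2), Tobias Okafor is treated as also owning Hana Okafor's interest in Summit Realty LP, giving 36% + 10% = 46%.
Chain via Summit Realty LP → Granite Manufacturing Inc. (R1): 46% × 22% × 19% = 1.9228% of Clearview Holdings Ltd.

1.9228%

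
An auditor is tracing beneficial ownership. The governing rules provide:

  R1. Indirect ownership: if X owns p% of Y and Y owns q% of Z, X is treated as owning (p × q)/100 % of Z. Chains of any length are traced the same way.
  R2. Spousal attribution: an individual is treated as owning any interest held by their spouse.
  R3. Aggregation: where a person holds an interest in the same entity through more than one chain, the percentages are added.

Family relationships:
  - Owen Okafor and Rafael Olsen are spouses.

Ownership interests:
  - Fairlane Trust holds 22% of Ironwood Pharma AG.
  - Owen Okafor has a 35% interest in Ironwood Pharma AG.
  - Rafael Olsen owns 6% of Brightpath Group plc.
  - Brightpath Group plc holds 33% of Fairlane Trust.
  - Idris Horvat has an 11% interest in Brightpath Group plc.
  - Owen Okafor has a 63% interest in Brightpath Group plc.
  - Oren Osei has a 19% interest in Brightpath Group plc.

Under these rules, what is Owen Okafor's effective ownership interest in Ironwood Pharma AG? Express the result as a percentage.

By spousal attribution (R2), Owen Okafor is treated as also owning Rafael Olsen's interest in Brightpath Group plc, giving 63% + 6% = 69%.
Chain via Brightpath Group plc → Fairlane Trust (R1): 69% × 33% × 22% = 5.0094% of Ironwood Pharma AG.
Direct interest in Ironwood Pharma AG: 35%.
Aggregating (R3): 5.0094% + 35% = 40.0094%.

40.0094%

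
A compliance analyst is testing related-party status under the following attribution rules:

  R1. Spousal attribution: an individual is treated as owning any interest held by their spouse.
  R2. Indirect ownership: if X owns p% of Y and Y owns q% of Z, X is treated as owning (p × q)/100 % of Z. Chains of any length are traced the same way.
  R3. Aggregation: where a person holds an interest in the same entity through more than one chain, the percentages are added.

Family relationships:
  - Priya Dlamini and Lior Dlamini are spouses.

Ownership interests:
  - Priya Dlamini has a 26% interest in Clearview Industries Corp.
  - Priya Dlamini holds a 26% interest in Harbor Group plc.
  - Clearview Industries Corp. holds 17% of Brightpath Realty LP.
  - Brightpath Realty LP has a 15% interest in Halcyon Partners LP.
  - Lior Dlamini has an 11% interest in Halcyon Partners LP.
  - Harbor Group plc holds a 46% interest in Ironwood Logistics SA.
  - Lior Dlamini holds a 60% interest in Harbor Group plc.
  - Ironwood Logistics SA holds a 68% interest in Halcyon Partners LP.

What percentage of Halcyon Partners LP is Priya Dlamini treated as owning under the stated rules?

By spousal attribution (R1), Priya Dlamini is treated as also owning Lior Dlamini's interest in Harbor Group plc, giving 26% + 60% = 86%.
By spousal attribution (R1), Priya Dlamini is treated as owning Lior Dlamini's 11% interest in Halcyon Partners LP.
Chain via Clearview Industries Corp. → Brightpath Realty LP (R2): 26% × 17% × 15% = 0.663% of Halcyon Partners LP.
Chain via Harbor Group plc → Ironwood Logistics SA (R2): 86% × 46% × 68% = 26.9008% of Halcyon Partners LP.
Direct interest in Halcyon Partners LP: 11%.
Aggregating (R3): 0.663% + 26.9008% + 11% = 38.5638%.

38.5638%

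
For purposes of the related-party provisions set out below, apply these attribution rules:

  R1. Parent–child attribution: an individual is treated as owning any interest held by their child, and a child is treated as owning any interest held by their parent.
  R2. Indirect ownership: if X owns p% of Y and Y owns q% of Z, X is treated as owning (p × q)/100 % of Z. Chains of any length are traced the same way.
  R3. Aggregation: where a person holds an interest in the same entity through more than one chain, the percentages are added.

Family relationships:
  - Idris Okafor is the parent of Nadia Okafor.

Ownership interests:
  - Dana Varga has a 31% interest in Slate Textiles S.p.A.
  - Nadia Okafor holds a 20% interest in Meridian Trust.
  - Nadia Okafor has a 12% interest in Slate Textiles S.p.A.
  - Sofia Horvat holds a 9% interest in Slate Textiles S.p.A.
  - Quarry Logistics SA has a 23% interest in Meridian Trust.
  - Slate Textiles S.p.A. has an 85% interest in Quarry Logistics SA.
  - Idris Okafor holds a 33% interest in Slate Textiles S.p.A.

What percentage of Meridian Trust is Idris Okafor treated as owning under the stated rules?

By parent–child attribution (R1), Idris Okafor is treated as also owning Nadia Okafor's interest in Slate Textiles S.p.A, giving 33% + 12% = 45%.
By parent–child attribution (R1), Idris Okafor is treated as owning Nadia Okafor's 20% interest in Meridian Trust.
Chain via Slate Textiles S.p.A. → Quarry Logistics SA (R2): 45% × 85% × 23% = 8.7975% of Meridian Trust.
Direct interest in Meridian Trust: 20%.
Aggregating (R3): 8.7975% + 20% = 28.7975%.

28.7975%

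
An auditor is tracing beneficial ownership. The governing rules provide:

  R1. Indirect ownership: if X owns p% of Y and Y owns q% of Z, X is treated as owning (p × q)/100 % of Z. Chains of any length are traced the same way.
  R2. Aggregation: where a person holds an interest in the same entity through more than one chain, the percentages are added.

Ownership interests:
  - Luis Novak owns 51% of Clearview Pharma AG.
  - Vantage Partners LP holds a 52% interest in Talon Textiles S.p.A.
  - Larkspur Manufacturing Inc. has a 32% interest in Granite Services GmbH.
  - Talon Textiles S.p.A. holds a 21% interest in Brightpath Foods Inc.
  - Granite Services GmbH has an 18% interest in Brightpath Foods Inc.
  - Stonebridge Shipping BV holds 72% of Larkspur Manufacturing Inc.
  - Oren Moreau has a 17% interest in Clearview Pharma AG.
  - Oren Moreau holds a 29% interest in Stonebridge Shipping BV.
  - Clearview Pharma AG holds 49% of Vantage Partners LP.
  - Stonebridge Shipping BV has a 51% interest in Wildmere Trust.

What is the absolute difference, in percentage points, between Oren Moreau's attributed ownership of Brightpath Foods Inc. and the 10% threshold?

7.887676

Chain via Stonebridge Shipping BV → Larkspur Manufacturing Inc. → Granite Services GmbH (R1): 29% × 72% × 32% × 18% = 1.202688% of Brightpath Foods Inc.
Chain via Clearview Pharma AG → Vantage Partners LP → Talon Textiles S.p.A. (R1): 17% × 49% × 52% × 21% = 0.909636% of Brightpath Foods Inc.
Aggregating (R2): 1.202688% + 0.909636% = 2.112324%.
2.112324% falls short of the 10% threshold by 7.887676 percentage points.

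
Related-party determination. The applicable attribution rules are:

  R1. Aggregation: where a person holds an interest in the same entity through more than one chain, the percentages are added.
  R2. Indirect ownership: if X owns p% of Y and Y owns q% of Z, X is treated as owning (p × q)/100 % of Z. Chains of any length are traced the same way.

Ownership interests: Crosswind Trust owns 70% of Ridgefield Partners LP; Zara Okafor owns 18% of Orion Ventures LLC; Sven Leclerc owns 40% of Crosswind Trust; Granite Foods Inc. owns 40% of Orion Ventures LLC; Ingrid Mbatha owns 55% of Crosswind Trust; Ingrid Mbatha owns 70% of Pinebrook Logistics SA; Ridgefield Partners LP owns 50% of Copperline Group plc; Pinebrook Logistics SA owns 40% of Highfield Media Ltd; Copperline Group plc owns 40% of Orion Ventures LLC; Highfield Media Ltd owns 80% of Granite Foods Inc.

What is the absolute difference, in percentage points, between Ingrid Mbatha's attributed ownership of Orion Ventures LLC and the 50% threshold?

33.34

Chain via Pinebrook Logistics SA → Highfield Media Ltd → Granite Foods Inc. (R2): 70% × 40% × 80% × 40% = 8.96% of Orion Ventures LLC.
Chain via Crosswind Trust → Ridgefield Partners LP → Copperline Group plc (R2): 55% × 70% × 50% × 40% = 7.7% of Orion Ventures LLC.
Aggregating (R1): 8.96% + 7.7% = 16.66%.
16.66% falls short of the 50% threshold by 33.34 percentage points.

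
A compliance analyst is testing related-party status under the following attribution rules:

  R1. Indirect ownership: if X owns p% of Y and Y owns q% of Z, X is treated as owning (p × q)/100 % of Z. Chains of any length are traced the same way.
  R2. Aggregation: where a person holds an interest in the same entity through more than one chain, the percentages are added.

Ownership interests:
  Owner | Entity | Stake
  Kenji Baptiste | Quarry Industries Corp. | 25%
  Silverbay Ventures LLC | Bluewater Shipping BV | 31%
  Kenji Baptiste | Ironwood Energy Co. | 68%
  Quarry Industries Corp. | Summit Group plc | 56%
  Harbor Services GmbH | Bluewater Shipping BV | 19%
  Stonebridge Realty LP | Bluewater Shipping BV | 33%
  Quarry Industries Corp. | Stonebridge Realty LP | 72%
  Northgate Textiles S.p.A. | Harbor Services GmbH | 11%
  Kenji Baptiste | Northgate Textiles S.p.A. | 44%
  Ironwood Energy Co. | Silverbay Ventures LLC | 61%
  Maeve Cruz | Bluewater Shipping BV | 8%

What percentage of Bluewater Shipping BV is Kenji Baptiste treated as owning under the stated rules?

Chain via Northgate Textiles S.p.A. → Harbor Services GmbH (R1): 44% × 11% × 19% = 0.9196% of Bluewater Shipping BV.
Chain via Quarry Industries Corp. → Stonebridge Realty LP (R1): 25% × 72% × 33% = 5.94% of Bluewater Shipping BV.
Chain via Ironwood Energy Co. → Silverbay Ventures LLC (R1): 68% × 61% × 31% = 12.8588% of Bluewater Shipping BV.
Aggregating (R2): 0.9196% + 5.94% + 12.8588% = 19.7184%.

19.7184%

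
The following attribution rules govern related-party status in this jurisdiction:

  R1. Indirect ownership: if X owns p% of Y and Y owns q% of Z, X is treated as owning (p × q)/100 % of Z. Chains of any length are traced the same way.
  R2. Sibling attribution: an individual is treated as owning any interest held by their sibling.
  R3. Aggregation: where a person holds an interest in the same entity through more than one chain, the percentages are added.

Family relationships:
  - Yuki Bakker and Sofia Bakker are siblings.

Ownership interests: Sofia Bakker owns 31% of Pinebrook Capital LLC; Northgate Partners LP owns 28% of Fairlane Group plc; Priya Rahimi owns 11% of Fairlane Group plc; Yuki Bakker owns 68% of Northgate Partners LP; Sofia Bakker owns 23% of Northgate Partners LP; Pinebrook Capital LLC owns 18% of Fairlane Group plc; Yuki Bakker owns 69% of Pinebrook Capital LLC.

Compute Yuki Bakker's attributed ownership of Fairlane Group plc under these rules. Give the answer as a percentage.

43.48%

By sibling attribution (R2), Yuki Bakker is treated as also owning Sofia Bakker's interest in Pinebrook Capital LLC, giving 69% + 31% = 100%.
By sibling attribution (R2), Yuki Bakker is treated as also owning Sofia Bakker's interest in Northgate Partners LP, giving 68% + 23% = 91%.
Chain via Pinebrook Capital LLC (R1): 100% × 18% = 18% of Fairlane Group plc.
Chain via Northgate Partners LP (R1): 91% × 28% = 25.48% of Fairlane Group plc.
Aggregating (R3): 18% + 25.48% = 43.48%.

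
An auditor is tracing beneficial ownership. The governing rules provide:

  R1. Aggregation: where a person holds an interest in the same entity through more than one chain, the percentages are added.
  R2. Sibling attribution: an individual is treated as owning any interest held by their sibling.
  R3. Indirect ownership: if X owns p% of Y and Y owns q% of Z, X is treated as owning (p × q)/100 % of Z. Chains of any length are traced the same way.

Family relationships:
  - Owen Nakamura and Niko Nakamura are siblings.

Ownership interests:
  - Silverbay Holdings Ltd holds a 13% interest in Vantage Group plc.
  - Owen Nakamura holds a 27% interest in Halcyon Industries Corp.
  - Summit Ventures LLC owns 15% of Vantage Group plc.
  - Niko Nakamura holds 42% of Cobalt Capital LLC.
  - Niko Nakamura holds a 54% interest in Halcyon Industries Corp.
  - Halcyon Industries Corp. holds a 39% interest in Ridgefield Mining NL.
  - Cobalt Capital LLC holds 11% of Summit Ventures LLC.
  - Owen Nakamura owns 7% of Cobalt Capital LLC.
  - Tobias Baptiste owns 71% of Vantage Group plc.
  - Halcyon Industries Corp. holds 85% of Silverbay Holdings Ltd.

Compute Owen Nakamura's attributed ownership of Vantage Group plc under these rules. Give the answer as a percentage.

By sibling attribution (R2), Owen Nakamura is treated as also owning Niko Nakamura's interest in Halcyon Industries Corp, giving 27% + 54% = 81%.
By sibling attribution (R2), Owen Nakamura is treated as also owning Niko Nakamura's interest in Cobalt Capital LLC, giving 7% + 42% = 49%.
Chain via Halcyon Industries Corp. → Silverbay Holdings Ltd (R3): 81% × 85% × 13% = 8.9505% of Vantage Group plc.
Chain via Cobalt Capital LLC → Summit Ventures LLC (R3): 49% × 11% × 15% = 0.8085% of Vantage Group plc.
Aggregating (R1): 8.9505% + 0.8085% = 9.759%.

9.759%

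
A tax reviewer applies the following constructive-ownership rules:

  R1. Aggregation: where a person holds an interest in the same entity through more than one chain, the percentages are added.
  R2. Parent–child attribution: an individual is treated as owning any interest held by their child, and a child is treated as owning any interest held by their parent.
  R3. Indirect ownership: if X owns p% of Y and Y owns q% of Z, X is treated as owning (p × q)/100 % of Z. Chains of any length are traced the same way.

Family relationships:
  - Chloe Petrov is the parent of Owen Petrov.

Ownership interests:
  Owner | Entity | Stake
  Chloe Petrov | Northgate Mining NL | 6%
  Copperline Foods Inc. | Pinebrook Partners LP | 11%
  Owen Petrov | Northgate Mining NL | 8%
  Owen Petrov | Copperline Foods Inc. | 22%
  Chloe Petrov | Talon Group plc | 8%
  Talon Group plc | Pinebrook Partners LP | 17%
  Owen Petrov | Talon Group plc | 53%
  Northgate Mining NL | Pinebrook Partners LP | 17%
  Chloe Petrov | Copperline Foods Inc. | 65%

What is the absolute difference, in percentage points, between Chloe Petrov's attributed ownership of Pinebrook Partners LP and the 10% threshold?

12.32

By parent–child attribution (R2), Chloe Petrov is treated as also owning Owen Petrov's interest in Northgate Mining NL, giving 6% + 8% = 14%.
By parent–child attribution (R2), Chloe Petrov is treated as also owning Owen Petrov's interest in Talon Group plc, giving 8% + 53% = 61%.
By parent–child attribution (R2), Chloe Petrov is treated as also owning Owen Petrov's interest in Copperline Foods Inc, giving 65% + 22% = 87%.
Chain via Northgate Mining NL (R3): 14% × 17% = 2.38% of Pinebrook Partners LP.
Chain via Talon Group plc (R3): 61% × 17% = 10.37% of Pinebrook Partners LP.
Chain via Copperline Foods Inc. (R3): 87% × 11% = 9.57% of Pinebrook Partners LP.
Aggregating (R1): 2.38% + 10.37% + 9.57% = 22.32%.
22.32% exceeds the 10% threshold by 12.32 percentage points.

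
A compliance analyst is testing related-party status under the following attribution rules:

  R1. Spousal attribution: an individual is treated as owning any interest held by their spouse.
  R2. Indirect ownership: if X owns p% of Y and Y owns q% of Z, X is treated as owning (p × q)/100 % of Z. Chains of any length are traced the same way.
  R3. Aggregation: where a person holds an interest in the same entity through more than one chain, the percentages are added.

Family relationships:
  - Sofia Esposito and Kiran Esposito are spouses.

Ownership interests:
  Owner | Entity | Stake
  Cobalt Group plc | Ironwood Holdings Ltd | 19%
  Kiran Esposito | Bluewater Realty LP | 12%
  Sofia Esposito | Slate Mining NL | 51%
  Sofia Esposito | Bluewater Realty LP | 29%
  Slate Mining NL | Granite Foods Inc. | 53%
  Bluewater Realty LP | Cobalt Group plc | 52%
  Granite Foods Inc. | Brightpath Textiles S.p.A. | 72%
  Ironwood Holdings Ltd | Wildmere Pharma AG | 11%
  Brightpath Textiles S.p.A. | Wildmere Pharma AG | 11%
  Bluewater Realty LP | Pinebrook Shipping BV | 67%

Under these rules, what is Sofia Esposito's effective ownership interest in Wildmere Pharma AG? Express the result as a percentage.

2.586364%

By spousal attribution (R1), Sofia Esposito is treated as also owning Kiran Esposito's interest in Bluewater Realty LP, giving 29% + 12% = 41%.
Chain via Slate Mining NL → Granite Foods Inc. → Brightpath Textiles S.p.A. (R2): 51% × 53% × 72% × 11% = 2.140776% of Wildmere Pharma AG.
Chain via Bluewater Realty LP → Cobalt Group plc → Ironwood Holdings Ltd (R2): 41% × 52% × 19% × 11% = 0.445588% of Wildmere Pharma AG.
Aggregating (R3): 2.140776% + 0.445588% = 2.586364%.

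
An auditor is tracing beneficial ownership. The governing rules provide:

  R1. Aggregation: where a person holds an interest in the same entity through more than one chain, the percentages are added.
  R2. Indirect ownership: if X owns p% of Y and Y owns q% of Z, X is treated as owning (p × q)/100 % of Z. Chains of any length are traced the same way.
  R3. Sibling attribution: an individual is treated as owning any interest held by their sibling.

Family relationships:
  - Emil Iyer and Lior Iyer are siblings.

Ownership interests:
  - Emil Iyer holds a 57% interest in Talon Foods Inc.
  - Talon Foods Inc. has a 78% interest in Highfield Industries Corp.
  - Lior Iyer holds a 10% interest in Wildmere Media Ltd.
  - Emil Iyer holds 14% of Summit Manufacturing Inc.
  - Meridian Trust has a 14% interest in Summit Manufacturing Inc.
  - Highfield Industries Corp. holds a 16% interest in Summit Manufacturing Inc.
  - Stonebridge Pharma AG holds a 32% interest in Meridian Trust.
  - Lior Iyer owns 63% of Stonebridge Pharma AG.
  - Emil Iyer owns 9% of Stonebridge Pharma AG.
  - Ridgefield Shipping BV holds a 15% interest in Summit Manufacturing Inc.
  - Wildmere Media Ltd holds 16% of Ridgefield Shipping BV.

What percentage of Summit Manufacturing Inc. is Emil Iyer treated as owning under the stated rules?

24.5792%

By sibling attribution (R3), Emil Iyer is treated as also owning Lior Iyer's interest in Stonebridge Pharma AG, giving 9% + 63% = 72%.
By sibling attribution (R3), Emil Iyer is treated as owning Lior Iyer's 10% interest in Wildmere Media Ltd.
Chain via Talon Foods Inc. → Highfield Industries Corp. (R2): 57% × 78% × 16% = 7.1136% of Summit Manufacturing Inc.
Chain via Stonebridge Pharma AG → Meridian Trust (R2): 72% × 32% × 14% = 3.2256% of Summit Manufacturing Inc.
Direct interest in Summit Manufacturing Inc: 14%.
Chain via Wildmere Media Ltd → Ridgefield Shipping BV (R2): 10% × 16% × 15% = 0.24% of Summit Manufacturing Inc.
Aggregating (R1): 7.1136% + 3.2256% + 14% + 0.24% = 24.5792%.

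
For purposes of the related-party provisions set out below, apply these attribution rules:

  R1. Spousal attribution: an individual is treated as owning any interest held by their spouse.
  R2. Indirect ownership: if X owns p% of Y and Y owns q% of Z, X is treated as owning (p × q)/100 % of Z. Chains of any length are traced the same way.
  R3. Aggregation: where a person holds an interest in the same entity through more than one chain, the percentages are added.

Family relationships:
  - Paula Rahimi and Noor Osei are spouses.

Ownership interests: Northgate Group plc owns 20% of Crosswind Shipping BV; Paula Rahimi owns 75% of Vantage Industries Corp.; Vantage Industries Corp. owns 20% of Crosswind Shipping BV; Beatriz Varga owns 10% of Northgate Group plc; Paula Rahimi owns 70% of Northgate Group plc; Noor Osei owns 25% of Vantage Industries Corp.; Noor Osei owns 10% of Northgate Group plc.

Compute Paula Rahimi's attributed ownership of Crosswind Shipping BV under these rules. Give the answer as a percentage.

By spousal attribution (R1), Paula Rahimi is treated as also owning Noor Osei's interest in Vantage Industries Corp, giving 75% + 25% = 100%.
By spousal attribution (R1), Paula Rahimi is treated as also owning Noor Osei's interest in Northgate Group plc, giving 70% + 10% = 80%.
Chain via Vantage Industries Corp. (R2): 100% × 20% = 20% of Crosswind Shipping BV.
Chain via Northgate Group plc (R2): 80% × 20% = 16% of Crosswind Shipping BV.
Aggregating (R3): 20% + 16% = 36%.

36%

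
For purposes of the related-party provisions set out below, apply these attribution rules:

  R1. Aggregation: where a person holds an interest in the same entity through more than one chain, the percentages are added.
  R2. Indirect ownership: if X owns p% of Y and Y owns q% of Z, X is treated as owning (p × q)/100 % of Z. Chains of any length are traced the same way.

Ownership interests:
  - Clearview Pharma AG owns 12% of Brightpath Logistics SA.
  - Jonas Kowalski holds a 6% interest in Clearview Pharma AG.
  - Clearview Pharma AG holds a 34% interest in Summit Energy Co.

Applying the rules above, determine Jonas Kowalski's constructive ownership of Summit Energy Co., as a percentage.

Chain via Clearview Pharma AG (R2): 6% × 34% = 2.04% of Summit Energy Co.

2.04%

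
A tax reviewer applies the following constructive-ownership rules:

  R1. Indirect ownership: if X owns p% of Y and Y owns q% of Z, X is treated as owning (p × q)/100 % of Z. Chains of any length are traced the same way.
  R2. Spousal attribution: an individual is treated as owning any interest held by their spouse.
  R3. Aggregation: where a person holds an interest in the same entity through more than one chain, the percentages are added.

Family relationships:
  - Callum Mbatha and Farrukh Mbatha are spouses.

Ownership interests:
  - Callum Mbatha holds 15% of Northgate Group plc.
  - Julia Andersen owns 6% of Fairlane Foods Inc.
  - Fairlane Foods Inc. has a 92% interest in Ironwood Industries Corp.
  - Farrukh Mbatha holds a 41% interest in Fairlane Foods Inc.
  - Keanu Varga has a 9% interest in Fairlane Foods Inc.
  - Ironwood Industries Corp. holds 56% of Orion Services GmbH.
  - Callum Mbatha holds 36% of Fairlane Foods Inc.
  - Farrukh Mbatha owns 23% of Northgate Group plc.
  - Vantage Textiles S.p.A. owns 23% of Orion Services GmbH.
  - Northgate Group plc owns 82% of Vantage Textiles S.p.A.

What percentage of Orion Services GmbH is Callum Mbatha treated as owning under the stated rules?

By spousal attribution (R2), Callum Mbatha is treated as also owning Farrukh Mbatha's interest in Northgate Group plc, giving 15% + 23% = 38%.
By spousal attribution (R2), Callum Mbatha is treated as also owning Farrukh Mbatha's interest in Fairlane Foods Inc, giving 36% + 41% = 77%.
Chain via Northgate Group plc → Vantage Textiles S.p.A. (R1): 38% × 82% × 23% = 7.1668% of Orion Services GmbH.
Chain via Fairlane Foods Inc. → Ironwood Industries Corp. (R1): 77% × 92% × 56% = 39.6704% of Orion Services GmbH.
Aggregating (R3): 7.1668% + 39.6704% = 46.8372%.

46.8372%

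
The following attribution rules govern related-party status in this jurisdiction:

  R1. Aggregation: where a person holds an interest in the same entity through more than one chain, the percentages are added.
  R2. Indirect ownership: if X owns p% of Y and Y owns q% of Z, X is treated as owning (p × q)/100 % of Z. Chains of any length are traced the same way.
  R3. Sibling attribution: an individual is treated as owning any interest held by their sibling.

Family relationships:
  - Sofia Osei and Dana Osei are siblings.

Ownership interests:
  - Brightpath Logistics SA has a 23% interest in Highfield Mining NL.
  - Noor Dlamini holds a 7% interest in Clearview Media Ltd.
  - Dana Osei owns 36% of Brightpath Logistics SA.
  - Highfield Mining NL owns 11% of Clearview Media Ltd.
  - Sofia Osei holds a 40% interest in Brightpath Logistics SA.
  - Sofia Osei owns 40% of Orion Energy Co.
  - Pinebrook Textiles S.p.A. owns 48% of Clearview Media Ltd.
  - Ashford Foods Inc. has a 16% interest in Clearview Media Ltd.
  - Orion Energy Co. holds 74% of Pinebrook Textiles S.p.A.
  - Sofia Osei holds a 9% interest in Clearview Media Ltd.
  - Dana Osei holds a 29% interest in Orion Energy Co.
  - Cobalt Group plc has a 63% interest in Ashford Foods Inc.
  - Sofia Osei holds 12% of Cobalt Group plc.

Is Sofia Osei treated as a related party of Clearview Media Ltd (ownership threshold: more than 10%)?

By sibling attribution (R3), Sofia Osei is treated as also owning Dana Osei's interest in Brightpath Logistics SA, giving 40% + 36% = 76%.
By sibling attribution (R3), Sofia Osei is treated as also owning Dana Osei's interest in Orion Energy Co, giving 40% + 29% = 69%.
Chain via Brightpath Logistics SA → Highfield Mining NL (R2): 76% × 23% × 11% = 1.9228% of Clearview Media Ltd.
Chain via Orion Energy Co. → Pinebrook Textiles S.p.A. (R2): 69% × 74% × 48% = 24.5088% of Clearview Media Ltd.
Chain via Cobalt Group plc → Ashford Foods Inc. (R2): 12% × 63% × 16% = 1.2096% of Clearview Media Ltd.
Direct interest in Clearview Media Ltd: 9%.
Aggregating (R1): 1.9228% + 24.5088% + 1.2096% + 9% = 36.6412%.
36.6412% exceeds the 10% threshold, so Sofia is a related party to Clearview Media Ltd.

Yes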